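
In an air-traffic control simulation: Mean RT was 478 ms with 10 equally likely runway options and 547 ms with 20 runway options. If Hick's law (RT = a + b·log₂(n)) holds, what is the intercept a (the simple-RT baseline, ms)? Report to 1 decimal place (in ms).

Slope: b = (547 − 478) / (log₂ 20 − log₂ 10) = 69/1.0000 = 69.000 ms/bit.
Intercept: a = 478 − 69.000·log₂(10) = 248.787 ms.

248.8 ms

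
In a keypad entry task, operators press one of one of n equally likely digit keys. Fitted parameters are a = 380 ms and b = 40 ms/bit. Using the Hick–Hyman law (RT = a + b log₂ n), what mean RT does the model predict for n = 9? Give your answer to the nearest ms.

log₂(9) = 3.1699 bits, so RT = 380 + 40 × 3.1699 ≈ 506.797 ms.

507 ms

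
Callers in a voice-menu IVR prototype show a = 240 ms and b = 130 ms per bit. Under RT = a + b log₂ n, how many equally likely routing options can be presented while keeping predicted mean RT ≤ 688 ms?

10

130·log₂ n ≤ 688 − 240 = 448, giving log₂ n ≤ 3.4462 and n ≤ 10.899. The largest whole number is 10.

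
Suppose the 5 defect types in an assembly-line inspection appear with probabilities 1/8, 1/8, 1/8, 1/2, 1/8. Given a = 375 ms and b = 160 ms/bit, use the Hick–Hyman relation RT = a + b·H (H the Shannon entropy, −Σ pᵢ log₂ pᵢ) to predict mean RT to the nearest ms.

695 ms

Each term −pᵢ log₂ pᵢ: 0.125·3 + 0.125·3 + 0.125·3 + 0.5·1 + 0.125·3; summed, H = 2.000 bits.
Mean RT = a + bH = 375 + 160·2.000 = 695.00 ms.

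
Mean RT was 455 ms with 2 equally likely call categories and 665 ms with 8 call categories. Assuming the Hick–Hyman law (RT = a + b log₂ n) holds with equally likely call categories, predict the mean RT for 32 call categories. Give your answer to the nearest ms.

Fit slope and intercept:
  b = (665 − 455) / (log₂ 8 − log₂ 2) = 210 / (3 − 1) = 105 ms/bit
  a = 455 − 105 × 1 = 350 ms
Then RT(32) = 350 + 105 × log₂ 32 = 350 + 105 × 5 ≈ 875.000 ms.

875 ms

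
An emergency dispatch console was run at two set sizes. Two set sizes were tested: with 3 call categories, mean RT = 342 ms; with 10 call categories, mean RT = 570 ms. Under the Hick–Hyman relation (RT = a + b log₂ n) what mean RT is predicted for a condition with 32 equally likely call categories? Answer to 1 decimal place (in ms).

790.3 ms

Solve the two-equation system in a and b:
  b = (570 − 342) / (log₂ 10 − log₂ 3) = 228 / (3.3219 − 1.5850) = 131.263 ms/bit
  a = 342 − 131.263 × 1.5850 = 133.952 ms
Then RT(32) = 133.952 + 131.263 × log₂ 32 = 133.952 + 131.263 × 5 ≈ 790.269 ms.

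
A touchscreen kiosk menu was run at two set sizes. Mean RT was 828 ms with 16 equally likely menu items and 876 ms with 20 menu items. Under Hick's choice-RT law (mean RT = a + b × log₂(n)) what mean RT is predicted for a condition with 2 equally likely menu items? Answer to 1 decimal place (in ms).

380.7 ms

Fit slope and intercept:
  b = (876 − 828) / (log₂ 20 − log₂ 16) = 48 / (4.3219 − 4) = 149.102 ms/bit
  a = 828 − 149.102 × 4 = 231.594 ms
Then RT(2) = 231.594 + 149.102 × log₂ 2 = 231.594 + 149.102 × 1 ≈ 380.695 ms.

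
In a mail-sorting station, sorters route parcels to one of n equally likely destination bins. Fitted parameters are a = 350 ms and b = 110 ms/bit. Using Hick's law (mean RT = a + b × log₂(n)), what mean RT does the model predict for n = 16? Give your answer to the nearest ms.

790 ms

log₂(16) = 4 bits, so RT = 350 + 110 × 4 ≈ 790.000 ms.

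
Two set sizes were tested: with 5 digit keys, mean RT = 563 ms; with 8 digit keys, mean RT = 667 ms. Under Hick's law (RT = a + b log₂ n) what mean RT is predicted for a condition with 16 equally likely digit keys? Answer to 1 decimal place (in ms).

Solve the two-equation system in a and b:
  b = (667 − 563) / (log₂ 8 − log₂ 5) = 104 / (3 − 2.3219) = 153.376 ms/bit
  a = 563 − 153.376 × 2.3219 = 206.872 ms
Then RT(16) = 206.872 + 153.376 × log₂ 16 = 206.872 + 153.376 × 4 ≈ 820.376 ms.

820.4 ms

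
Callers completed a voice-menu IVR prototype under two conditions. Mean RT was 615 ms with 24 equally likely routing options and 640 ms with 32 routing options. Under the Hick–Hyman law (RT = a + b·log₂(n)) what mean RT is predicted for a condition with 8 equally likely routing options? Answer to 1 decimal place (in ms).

519.5 ms

Solve the two-equation system in a and b:
  b = (640 − 615) / (log₂ 32 − log₂ 24) = 25 / (5 − 4.5850) = 60.236 ms/bit
  a = 615 − 60.236 × 4.5850 = 338.822 ms
Then RT(8) = 338.822 + 60.236 × log₂ 8 = 338.822 + 60.236 × 3 ≈ 519.529 ms.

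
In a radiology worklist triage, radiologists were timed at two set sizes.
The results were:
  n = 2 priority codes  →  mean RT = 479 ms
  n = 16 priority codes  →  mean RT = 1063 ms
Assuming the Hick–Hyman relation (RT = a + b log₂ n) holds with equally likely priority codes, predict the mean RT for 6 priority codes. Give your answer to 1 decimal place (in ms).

787.5 ms

Solve the two-equation system in a and b:
  b = (1063 − 479) / (log₂ 16 − log₂ 2) = 584 / (4 − 1) = 194.667 ms/bit
  a = 479 − 194.667 × 1 = 284.333 ms
Then RT(6) = 284.333 + 194.667 × log₂ 6 = 284.333 + 194.667 × 2.5850 ≈ 787.539 ms.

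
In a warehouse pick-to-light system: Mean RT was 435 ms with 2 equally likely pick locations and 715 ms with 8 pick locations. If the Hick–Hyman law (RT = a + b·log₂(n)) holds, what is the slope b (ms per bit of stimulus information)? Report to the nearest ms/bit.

140 ms/bit

The slope on a log₂ axis is (715 − 435) / (3 − 1) = 140 ms/bit.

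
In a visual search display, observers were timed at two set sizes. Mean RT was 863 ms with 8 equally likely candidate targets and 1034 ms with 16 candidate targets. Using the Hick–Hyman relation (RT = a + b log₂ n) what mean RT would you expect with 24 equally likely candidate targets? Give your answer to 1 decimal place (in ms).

Solve the two-equation system in a and b:
  b = (1034 − 863) / (log₂ 16 − log₂ 8) = 171 / (4 − 3) = 171.000 ms/bit
  a = 863 − 171.000 × 3 = 350.000 ms
Then RT(24) = 350.000 + 171.000 × log₂ 24 = 350.000 + 171.000 × 4.5850 ≈ 1134.029 ms.

1134.0 ms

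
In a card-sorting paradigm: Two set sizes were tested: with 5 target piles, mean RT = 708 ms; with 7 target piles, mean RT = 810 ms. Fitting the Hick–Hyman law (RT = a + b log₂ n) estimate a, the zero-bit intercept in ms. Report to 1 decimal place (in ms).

The slope on a log₂ axis is (810 − 708) / (2.8074 − 2.3219) = 210.124 ms/bit.
Intercept: a = 708 − 210.124·log₂(5) = 220.106 ms.

220.1 ms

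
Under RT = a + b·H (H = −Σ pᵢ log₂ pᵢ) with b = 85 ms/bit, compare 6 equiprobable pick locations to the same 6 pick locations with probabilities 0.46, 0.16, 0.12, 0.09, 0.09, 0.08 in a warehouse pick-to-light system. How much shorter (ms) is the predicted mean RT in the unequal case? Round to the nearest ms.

31 ms

Equiprobable entropy H₀ = log₂ 6 = 2.5850 bits.
Skewed entropy H = −Σ pᵢ log₂ pᵢ = 2.2222 bits.
ΔRT = b·(H₀ − H) = 85 × 0.3627 = 30.83 ms.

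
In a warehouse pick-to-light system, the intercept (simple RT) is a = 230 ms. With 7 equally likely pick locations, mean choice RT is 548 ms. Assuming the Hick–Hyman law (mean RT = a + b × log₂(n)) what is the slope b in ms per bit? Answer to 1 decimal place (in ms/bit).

113.3 ms/bit

log₂(7) = 2.8074 bits.
b = (RT − a)/log₂ n = (548 − 230) / 2.8074 = 113.274 ms/bit.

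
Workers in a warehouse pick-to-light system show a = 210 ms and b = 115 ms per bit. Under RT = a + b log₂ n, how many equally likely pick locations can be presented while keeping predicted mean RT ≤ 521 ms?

115·log₂ n ≤ 521 − 210 = 311, giving log₂ n ≤ 2.7043 and n ≤ 6.518. The largest whole number is 6.

6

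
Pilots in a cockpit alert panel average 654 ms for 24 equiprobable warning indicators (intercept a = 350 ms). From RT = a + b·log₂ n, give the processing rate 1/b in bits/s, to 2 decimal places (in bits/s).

15.08 bits/s

Choice component = 654 − 350 = 304 ms over log₂(24) = 4.5850 bits.
b = 304 / 4.5850 = 66.304 ms/bit, so 1/b = 15.082 bits/s.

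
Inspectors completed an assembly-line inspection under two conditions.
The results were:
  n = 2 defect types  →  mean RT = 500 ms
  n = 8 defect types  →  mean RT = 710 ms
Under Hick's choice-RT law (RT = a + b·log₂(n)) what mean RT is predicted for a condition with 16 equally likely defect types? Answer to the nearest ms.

Solve the two-equation system in a and b:
  b = (710 − 500) / (log₂ 8 − log₂ 2) = 210 / (3 − 1) = 105 ms/bit
  a = 500 − 105 × 1 = 395 ms
Then RT(16) = 395 + 105 × log₂ 16 = 395 + 105 × 4 ≈ 815.000 ms.

815 ms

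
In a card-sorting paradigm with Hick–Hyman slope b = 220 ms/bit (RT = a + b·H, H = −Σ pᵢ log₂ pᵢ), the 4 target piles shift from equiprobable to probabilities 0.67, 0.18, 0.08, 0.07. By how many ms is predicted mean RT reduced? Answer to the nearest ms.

The RT saving is b·ΔH. Equiprobable H₀ = log₂(4) = 2.0000 bits; with the given probabilities H = 1.3925 bits.
b·(H₀ − H) = 220 × (2.0000 − 1.3925) = 133.66 ms.

134 ms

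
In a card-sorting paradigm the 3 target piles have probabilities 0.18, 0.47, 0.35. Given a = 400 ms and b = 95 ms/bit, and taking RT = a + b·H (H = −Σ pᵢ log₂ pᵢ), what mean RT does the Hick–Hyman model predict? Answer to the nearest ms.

H = 0.18·log₂(1/0.18) + 0.47·log₂(1/0.47) + 0.35·log₂(1/0.35) = 1.4874 bits.
RT = 400 + 95 × 1.4874 = 541.30 ms.

541 ms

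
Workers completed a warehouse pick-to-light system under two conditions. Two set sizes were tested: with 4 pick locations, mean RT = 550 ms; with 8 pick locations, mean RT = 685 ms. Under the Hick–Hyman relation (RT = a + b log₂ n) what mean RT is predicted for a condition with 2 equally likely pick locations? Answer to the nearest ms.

With log₂ n on the abscissa the relation is linear; from the two conditions:
  b = (685 − 550) / (log₂ 8 − log₂ 4) = 135 / (3 − 2) = 135 ms/bit
  a = 550 − 135 × 2 = 280 ms
Then RT(2) = 280 + 135 × log₂ 2 = 280 + 135 × 1 ≈ 415.000 ms.

415 ms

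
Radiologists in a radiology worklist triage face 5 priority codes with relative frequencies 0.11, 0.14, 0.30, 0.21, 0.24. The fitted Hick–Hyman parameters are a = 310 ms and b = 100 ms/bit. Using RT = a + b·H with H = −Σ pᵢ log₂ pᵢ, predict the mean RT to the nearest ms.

534 ms

Entropy contributions −pᵢ log₂ pᵢ: 0.3503, 0.3971, 0.5211, 0.4728, 0.4941; sum H = 2.2354 bits.
RT = a + bH = 310 + 100·2.2354 = 533.54 ms.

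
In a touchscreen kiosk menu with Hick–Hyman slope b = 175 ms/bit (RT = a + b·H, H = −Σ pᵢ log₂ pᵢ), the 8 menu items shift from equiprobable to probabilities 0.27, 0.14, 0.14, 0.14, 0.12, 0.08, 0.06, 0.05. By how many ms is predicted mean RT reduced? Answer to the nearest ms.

The RT saving is b·ΔH. Equiprobable H₀ = log₂(8) = 3.0000 bits; with the given probabilities H = 2.8196 bits.
b·(H₀ − H) = 175 × (3.0000 − 2.8196) = 31.58 ms.

32 ms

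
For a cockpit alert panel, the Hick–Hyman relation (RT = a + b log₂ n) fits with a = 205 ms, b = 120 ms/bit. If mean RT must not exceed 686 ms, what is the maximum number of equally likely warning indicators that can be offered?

120·log₂ n ≤ 686 − 205 = 481, giving log₂ n ≤ 4.0083 and n ≤ 16.093. The largest whole number is 16.

16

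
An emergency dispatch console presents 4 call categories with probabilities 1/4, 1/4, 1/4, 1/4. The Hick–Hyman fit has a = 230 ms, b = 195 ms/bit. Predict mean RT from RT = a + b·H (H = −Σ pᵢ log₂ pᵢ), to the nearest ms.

620 ms

H = −Σ pᵢ log₂ pᵢ = 0.25·2 + 0.25·2 + 0.25·2 + 0.25·2 = 2.000 bits.
RT = 230 + 195 × 2.000 = 620.00 ms.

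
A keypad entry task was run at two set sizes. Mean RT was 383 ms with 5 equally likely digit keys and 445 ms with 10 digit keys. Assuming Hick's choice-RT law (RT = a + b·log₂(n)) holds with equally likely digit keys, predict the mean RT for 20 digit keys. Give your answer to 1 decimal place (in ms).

Fit slope and intercept:
  b = (445 − 383) / (log₂ 10 − log₂ 5) = 62 / (3.3219 − 2.3219) = 62.000 ms/bit
  a = 383 − 62.000 × 2.3219 = 239.040 ms
Then RT(20) = 239.040 + 62.000 × log₂ 20 = 239.040 + 62.000 × 4.3219 ≈ 507.000 ms.

507.0 ms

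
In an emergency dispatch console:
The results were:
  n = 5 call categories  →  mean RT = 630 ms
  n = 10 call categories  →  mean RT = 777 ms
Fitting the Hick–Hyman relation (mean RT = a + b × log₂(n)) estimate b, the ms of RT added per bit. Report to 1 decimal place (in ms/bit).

The slope on a log₂ axis is (777 − 630) / (3.3219 − 2.3219) = 147.000 ms/bit.

147.0 ms/bit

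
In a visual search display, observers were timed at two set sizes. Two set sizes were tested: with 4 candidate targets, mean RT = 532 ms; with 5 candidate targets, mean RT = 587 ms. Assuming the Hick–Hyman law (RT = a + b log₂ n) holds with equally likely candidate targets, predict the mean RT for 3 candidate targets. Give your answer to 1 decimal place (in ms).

Fit slope and intercept:
  b = (587 − 532) / (log₂ 5 − log₂ 4) = 55 / (2.3219 − 2) = 170.846 ms/bit
  a = 532 − 170.846 × 2 = 190.309 ms
Then RT(3) = 190.309 + 170.846 × log₂ 3 = 190.309 + 170.846 × 1.5850 ≈ 461.093 ms.

461.1 ms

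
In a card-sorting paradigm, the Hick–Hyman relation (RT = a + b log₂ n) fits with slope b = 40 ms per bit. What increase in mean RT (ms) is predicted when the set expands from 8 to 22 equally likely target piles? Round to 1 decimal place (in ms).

ΔRT = (a + b log₂ n₂) − (a + b log₂ n₁) = b·(log₂ n₂ − log₂ n₁).
log₂(22) − log₂(8) = 4.4594 − 3 = 1.4594.
ΔRT = 40 × 1.4594 = 58.377 ms.

58.4 ms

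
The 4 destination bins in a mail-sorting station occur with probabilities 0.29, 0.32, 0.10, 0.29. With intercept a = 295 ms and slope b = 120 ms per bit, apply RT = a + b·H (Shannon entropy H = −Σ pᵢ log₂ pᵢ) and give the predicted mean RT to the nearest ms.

522 ms

H = 0.29·log₂(1/0.29) + 0.32·log₂(1/0.32) + 0.10·log₂(1/0.10) + 0.29·log₂(1/0.29) = 1.8940 bits.
RT = 295 + 120 × 1.8940 = 522.28 ms.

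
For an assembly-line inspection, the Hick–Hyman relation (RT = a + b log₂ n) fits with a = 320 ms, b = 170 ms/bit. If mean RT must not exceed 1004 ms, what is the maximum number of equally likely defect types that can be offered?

16

Set 320 + 170·log₂ n ≤ 1004 → log₂ n ≤ (1004 − 320)/170 = 4.0235.
So n ≤ 2^4.0235 = 16.263; the largest integer n is 16.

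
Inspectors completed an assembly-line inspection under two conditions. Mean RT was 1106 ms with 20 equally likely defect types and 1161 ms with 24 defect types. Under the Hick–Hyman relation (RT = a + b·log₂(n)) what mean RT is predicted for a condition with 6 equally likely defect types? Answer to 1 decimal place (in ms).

With log₂ n on the abscissa the relation is linear; from the two conditions:
  b = (1161 − 1106) / (log₂ 24 − log₂ 20) = 55 / (4.5850 − 4.3219) = 209.098 ms/bit
  a = 1106 − 209.098 × 4.3219 = 202.293 ms
Then RT(6) = 202.293 + 209.098 × log₂ 6 = 202.293 + 209.098 × 2.5850 ≈ 742.804 ms.

742.8 ms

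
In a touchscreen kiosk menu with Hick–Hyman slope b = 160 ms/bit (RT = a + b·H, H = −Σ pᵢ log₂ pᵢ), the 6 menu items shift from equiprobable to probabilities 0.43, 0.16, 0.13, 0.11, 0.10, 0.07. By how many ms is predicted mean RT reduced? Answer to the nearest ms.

Equiprobable entropy H₀ = log₂ 6 = 2.5850 bits.
Skewed entropy H = −Σ pᵢ log₂ pᵢ = 2.2803 bits.
ΔRT = b·(H₀ − H) = 160 × 0.3047 = 48.75 ms.

49 ms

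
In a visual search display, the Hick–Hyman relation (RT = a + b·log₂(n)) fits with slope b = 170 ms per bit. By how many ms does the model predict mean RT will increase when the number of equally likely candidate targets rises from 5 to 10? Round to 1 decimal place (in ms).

170.0 ms

ΔRT = (a + b log₂ n₂) − (a + b log₂ n₁) = b·(log₂ n₂ − log₂ n₁).
log₂(10) − log₂(5) = log₂(10/5) = log₂(2) = 1.
ΔRT = 170 × 1.0000 = 170.000 ms.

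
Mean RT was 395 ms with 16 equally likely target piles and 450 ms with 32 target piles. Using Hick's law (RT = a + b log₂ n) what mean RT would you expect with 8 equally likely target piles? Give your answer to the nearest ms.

340 ms

Fit slope and intercept:
  b = (450 − 395) / (log₂ 32 − log₂ 16) = 55 / (5 − 4) = 55 ms/bit
  a = 395 − 55 × 4 = 175 ms
Then RT(8) = 175 + 55 × log₂ 8 = 175 + 55 × 3 ≈ 340.000 ms.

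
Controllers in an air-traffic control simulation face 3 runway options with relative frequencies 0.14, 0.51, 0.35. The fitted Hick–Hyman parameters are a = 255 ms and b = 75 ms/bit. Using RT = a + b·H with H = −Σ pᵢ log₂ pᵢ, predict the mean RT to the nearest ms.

362 ms

H = 0.14·log₂(1/0.14) + 0.51·log₂(1/0.51) + 0.35·log₂(1/0.35) = 1.4226 bits.
RT = 255 + 75 × 1.4226 = 361.70 ms.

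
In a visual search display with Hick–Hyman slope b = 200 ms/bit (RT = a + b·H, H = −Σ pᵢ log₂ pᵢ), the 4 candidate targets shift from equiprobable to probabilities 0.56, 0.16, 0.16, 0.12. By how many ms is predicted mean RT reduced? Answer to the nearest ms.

64 ms

The RT saving is b·ΔH. Equiprobable H₀ = log₂(4) = 2.0000 bits; with the given probabilities H = 1.6815 bits.
b·(H₀ − H) = 200 × (2.0000 − 1.6815) = 63.69 ms.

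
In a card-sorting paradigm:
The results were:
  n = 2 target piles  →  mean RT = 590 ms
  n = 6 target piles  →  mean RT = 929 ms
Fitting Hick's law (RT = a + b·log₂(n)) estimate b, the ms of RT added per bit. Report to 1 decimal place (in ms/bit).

213.9 ms/bit

Slope: b = (929 − 590) / (log₂ 6 − log₂ 2) = 339/1.5850 = 213.885 ms/bit.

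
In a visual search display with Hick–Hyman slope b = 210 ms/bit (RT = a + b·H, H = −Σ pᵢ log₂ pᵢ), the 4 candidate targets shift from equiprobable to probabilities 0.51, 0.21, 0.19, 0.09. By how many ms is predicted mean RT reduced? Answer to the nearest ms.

55 ms

The RT saving is b·ΔH. Equiprobable H₀ = log₂(4) = 2.0000 bits; with the given probabilities H = 1.7361 bits.
b·(H₀ − H) = 210 × (2.0000 − 1.7361) = 55.41 ms.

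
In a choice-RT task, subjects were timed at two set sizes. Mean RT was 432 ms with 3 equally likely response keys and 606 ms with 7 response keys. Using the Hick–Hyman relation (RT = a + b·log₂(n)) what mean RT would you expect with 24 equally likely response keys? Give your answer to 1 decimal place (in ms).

Fit slope and intercept:
  b = (606 − 432) / (log₂ 7 − log₂ 3) = 174 / (2.8074 − 1.5850) = 142.344 ms/bit
  a = 432 − 142.344 × 1.5850 = 206.390 ms
Then RT(24) = 206.390 + 142.344 × log₂ 24 = 206.390 + 142.344 × 4.5850 ≈ 859.031 ms.

859.0 ms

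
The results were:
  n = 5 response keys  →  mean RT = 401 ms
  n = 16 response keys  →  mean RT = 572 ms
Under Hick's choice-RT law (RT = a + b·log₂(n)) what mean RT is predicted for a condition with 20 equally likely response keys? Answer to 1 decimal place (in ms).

RT is linear in log₂ n, so two points fix the line:
  b = (572 − 401) / (log₂ 16 − log₂ 5) = 171 / (4 − 2.3219) = 101.903 ms/bit
  a = 401 − 101.903 × 2.3219 = 164.389 ms
Then RT(20) = 164.389 + 101.903 × log₂ 20 = 164.389 + 101.903 × 4.3219 ≈ 604.805 ms.

604.8 ms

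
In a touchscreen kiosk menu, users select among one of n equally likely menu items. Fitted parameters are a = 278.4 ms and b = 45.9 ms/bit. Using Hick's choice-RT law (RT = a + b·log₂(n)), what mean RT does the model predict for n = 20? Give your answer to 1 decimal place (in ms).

476.8 ms

log₂(20) = 4.3219 bits, so RT = 278.4 + 45.9 × 4.3219 ≈ 476.776 ms.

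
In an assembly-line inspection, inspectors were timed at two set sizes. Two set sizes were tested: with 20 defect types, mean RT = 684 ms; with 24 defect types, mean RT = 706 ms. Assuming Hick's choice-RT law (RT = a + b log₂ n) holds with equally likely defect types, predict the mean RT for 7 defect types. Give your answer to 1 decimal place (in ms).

557.3 ms

RT is linear in log₂ n, so two points fix the line:
  b = (706 − 684) / (log₂ 24 − log₂ 20) = 22 / (4.5850 − 4.3219) = 83.639 ms/bit
  a = 684 − 83.639 × 4.3219 = 322.517 ms
Then RT(7) = 322.517 + 83.639 × log₂ 7 = 322.517 + 83.639 × 2.8074 ≈ 557.322 ms.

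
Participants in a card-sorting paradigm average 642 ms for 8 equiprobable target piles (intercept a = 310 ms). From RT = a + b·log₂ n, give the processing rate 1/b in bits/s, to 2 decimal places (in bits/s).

9.04 bits/s

Choice component = 642 − 310 = 332 ms over log₂(8) = 3 bits.
b = 332 / 3 = 110.667 ms/bit, so 1/b = 9.036 bits/s.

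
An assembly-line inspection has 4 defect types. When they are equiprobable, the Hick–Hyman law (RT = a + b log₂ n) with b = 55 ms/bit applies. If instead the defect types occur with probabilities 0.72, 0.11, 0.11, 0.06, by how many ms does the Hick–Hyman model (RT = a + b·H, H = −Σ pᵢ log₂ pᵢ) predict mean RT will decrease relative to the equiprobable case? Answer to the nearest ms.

Equiprobable entropy H₀ = log₂ 4 = 2.0000 bits.
Skewed entropy H = −Σ pᵢ log₂ pᵢ = 1.2853 bits.
ΔRT = b·(H₀ − H) = 55 × 0.7147 = 39.31 ms.

39 ms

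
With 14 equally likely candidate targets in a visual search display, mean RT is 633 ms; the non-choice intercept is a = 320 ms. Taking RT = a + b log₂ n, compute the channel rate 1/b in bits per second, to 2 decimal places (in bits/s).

12.16 bits/s

Choice component = 633 − 320 = 313 ms over log₂(14) = 3.8074 bits.
b = 313 / 3.8074 = 82.209 ms/bit, so 1/b = 12.164 bits/s.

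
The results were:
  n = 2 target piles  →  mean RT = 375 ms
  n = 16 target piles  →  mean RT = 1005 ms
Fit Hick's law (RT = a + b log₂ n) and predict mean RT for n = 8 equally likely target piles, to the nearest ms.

RT is linear in log₂ n, so two points fix the line:
  b = (1005 − 375) / (log₂ 16 − log₂ 2) = 630 / (4 − 1) = 210 ms/bit
  a = 375 − 210 × 1 = 165 ms
Then RT(8) = 165 + 210 × log₂ 8 = 165 + 210 × 3 ≈ 795.000 ms.

795 ms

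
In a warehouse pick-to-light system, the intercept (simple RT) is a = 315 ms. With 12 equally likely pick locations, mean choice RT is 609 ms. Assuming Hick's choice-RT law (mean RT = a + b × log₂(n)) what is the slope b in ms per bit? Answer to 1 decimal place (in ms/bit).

82.0 ms/bit

log₂(12) = 3.5850 bits.
b = (RT − a)/log₂ n = (609 − 315) / 3.5850 = 82.009 ms/bit.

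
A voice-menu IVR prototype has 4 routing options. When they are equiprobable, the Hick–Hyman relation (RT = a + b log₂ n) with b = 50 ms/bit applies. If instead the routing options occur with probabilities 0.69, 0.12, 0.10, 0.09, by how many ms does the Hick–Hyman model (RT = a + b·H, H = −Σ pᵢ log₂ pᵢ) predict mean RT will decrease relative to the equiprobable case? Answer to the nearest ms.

31 ms

Equiprobable entropy H₀ = log₂ 4 = 2.0000 bits.
Skewed entropy H = −Σ pᵢ log₂ pᵢ = 1.3813 bits.
ΔRT = b·(H₀ − H) = 50 × 0.6187 = 30.94 ms.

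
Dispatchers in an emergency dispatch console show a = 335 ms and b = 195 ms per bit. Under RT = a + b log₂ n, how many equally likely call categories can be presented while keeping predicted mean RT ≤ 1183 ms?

Set 335 + 195·log₂ n ≤ 1183 → log₂ n ≤ (1183 − 335)/195 = 4.3487.
So n ≤ 2^4.3487 = 20.375; the largest integer n is 20.

20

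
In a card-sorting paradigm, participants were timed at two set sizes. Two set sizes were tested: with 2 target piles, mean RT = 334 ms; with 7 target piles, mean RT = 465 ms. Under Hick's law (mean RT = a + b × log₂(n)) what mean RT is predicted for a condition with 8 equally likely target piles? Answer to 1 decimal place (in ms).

479.0 ms

Fit slope and intercept:
  b = (465 − 334) / (log₂ 7 − log₂ 2) = 131 / (2.8074 − 1) = 72.482 ms/bit
  a = 334 − 72.482 × 1 = 261.518 ms
Then RT(8) = 261.518 + 72.482 × log₂ 8 = 261.518 + 72.482 × 3 ≈ 478.963 ms.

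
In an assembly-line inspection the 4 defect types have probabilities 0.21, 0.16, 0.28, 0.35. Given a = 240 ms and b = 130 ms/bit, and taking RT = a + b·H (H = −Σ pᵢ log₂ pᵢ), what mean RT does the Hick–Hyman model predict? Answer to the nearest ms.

H = 0.21·log₂(1/0.21) + 0.16·log₂(1/0.16) + 0.28·log₂(1/0.28) + 0.35·log₂(1/0.35) = 1.9402 bits.
RT = 240 + 130 × 1.9402 = 492.22 ms.

492 ms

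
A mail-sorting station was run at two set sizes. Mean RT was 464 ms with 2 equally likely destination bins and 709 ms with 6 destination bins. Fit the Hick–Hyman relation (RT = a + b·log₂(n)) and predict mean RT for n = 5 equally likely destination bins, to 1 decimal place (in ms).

With log₂ n on the abscissa the relation is linear; from the two conditions:
  b = (709 − 464) / (log₂ 6 − log₂ 2) = 245 / (2.5850 − 1) = 154.578 ms/bit
  a = 464 − 154.578 × 1 = 309.422 ms
Then RT(5) = 309.422 + 154.578 × log₂ 5 = 309.422 + 154.578 × 2.3219 ≈ 668.341 ms.

668.3 ms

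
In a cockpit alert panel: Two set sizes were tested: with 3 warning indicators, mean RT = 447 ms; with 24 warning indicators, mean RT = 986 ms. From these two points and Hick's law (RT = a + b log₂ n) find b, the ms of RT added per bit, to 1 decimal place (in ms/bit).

Slope: b = (986 − 447) / (log₂ 24 − log₂ 3) = 539/3.0000 = 179.667 ms/bit.

179.7 ms/bit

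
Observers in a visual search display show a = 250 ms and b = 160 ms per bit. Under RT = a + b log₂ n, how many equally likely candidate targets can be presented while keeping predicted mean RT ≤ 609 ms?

160·log₂ n ≤ 609 − 250 = 359, giving log₂ n ≤ 2.2437 and n ≤ 4.736. The largest whole number is 4.

4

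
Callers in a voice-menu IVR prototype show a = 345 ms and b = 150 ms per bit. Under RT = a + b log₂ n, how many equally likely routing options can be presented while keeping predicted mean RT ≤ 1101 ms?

150·log₂ n ≤ 1101 − 345 = 756, giving log₂ n ≤ 5.0400 and n ≤ 32.900. The largest whole number is 32.

32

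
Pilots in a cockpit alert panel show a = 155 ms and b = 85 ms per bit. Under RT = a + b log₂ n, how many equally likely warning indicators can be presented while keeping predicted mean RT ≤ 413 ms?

Set 155 + 85·log₂ n ≤ 413 → log₂ n ≤ (413 − 155)/85 = 3.0353.
So n ≤ 2^3.0353 = 8.198; the largest integer n is 8.

8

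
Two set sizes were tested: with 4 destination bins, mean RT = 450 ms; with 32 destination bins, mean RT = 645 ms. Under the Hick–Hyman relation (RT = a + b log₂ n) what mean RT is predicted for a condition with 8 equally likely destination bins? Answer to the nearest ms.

Fit slope and intercept:
  b = (645 − 450) / (log₂ 32 − log₂ 4) = 195 / (5 − 2) = 65 ms/bit
  a = 450 − 65 × 2 = 320 ms
Then RT(8) = 320 + 65 × log₂ 8 = 320 + 65 × 3 ≈ 515.000 ms.

515 ms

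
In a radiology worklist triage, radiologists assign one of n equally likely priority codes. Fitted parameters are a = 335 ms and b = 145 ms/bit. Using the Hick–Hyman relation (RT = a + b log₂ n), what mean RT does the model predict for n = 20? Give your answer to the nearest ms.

962 ms

log₂(20) = 4.3219 bits, so RT = 335 + 145 × 4.3219 ≈ 961.680 ms.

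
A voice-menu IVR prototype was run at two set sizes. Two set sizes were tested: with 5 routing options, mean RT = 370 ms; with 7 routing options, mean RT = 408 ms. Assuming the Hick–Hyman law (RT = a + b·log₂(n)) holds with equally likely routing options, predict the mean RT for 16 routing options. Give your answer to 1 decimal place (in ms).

501.4 ms

Fit slope and intercept:
  b = (408 − 370) / (log₂ 7 − log₂ 5) = 38 / (2.8074 − 2.3219) = 78.282 ms/bit
  a = 370 − 78.282 × 2.3219 = 188.236 ms
Then RT(16) = 188.236 + 78.282 × log₂ 16 = 188.236 + 78.282 × 4 ≈ 501.362 ms.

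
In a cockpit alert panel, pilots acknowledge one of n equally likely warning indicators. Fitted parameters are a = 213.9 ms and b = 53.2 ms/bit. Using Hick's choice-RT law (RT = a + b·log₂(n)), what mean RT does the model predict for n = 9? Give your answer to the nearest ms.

log₂(9) = 3.1699 bits, so RT = 213.9 + 53.2 × 3.1699 ≈ 382.540 ms.

383 ms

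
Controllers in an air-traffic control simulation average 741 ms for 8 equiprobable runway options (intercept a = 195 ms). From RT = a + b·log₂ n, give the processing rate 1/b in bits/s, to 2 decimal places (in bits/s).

5.49 bits/s

Choice component = 741 − 195 = 546 ms over log₂(8) = 3 bits.
b = 546 / 3 = 182.000 ms/bit, so 1/b = 5.495 bits/s.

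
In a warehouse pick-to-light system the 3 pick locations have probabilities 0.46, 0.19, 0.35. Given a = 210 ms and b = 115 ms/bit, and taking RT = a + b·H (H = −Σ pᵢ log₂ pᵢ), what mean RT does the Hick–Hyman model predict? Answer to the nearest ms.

383 ms

Entropy contributions −pᵢ log₂ pᵢ: 0.5153, 0.4552, 0.5301; sum H = 1.5007 bits.
RT = a + bH = 210 + 115·1.5007 = 382.58 ms.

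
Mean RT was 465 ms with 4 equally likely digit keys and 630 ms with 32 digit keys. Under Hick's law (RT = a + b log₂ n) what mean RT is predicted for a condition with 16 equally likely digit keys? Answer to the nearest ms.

575 ms

RT is linear in log₂ n, so two points fix the line:
  b = (630 − 465) / (log₂ 32 − log₂ 4) = 165 / (5 − 2) = 55 ms/bit
  a = 465 − 55 × 2 = 355 ms
Then RT(16) = 355 + 55 × log₂ 16 = 355 + 55 × 4 ≈ 575.000 ms.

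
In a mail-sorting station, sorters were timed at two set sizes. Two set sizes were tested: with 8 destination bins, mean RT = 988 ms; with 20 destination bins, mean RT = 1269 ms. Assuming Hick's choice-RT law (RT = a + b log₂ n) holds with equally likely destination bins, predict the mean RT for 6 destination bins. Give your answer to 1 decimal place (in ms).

RT is linear in log₂ n, so two points fix the line:
  b = (1269 − 988) / (log₂ 20 − log₂ 8) = 281 / (4.3219 − 3) = 212.568 ms/bit
  a = 988 − 212.568 × 3 = 350.295 ms
Then RT(6) = 350.295 + 212.568 × log₂ 6 = 350.295 + 212.568 × 2.5850 ≈ 899.776 ms.

899.8 ms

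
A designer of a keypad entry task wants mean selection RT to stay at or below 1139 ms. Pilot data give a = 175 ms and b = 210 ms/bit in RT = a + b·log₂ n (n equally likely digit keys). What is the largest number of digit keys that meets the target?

210·log₂ n ≤ 1139 − 175 = 964, giving log₂ n ≤ 4.5905 and n ≤ 24.092. The largest whole number is 24.

24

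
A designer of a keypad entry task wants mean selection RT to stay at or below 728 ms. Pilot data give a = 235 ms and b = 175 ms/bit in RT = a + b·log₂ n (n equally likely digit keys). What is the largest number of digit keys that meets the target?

Information budget: (728 − 235)/175 = 2.8171 bits, so n ≤ 2^2.8171 = 7.048 → at most 7.

7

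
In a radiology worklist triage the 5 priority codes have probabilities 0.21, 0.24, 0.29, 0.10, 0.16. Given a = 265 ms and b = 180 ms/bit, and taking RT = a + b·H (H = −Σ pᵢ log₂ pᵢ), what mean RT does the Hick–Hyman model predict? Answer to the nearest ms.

H = 0.21·log₂(1/0.21) + 0.24·log₂(1/0.24) + 0.29·log₂(1/0.29) + 0.10·log₂(1/0.10) + 0.16·log₂(1/0.16) = 2.2401 bits.
RT = 265 + 180 × 2.2401 = 668.21 ms.

668 ms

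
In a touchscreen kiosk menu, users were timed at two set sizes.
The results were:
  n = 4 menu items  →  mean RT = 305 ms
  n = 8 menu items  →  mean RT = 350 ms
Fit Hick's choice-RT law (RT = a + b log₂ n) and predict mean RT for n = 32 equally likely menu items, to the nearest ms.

With log₂ n on the abscissa the relation is linear; from the two conditions:
  b = (350 − 305) / (log₂ 8 − log₂ 4) = 45 / (3 − 2) = 45 ms/bit
  a = 305 − 45 × 2 = 215 ms
Then RT(32) = 215 + 45 × log₂ 32 = 215 + 45 × 5 ≈ 440.000 ms.

440 ms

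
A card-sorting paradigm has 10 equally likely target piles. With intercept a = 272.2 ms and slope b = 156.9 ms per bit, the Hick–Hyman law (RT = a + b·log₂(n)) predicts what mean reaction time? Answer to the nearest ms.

793 ms

log₂(10) = 3.3219 bits, so RT = 272.2 + 156.9 × 3.3219 ≈ 793.411 ms.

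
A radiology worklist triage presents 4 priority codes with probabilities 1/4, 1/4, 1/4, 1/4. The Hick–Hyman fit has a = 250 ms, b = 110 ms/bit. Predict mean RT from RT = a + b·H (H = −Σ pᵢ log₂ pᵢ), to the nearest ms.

470 ms

H = −Σ pᵢ log₂ pᵢ = 0.25·2 + 0.25·2 + 0.25·2 + 0.25·2 = 2.000 bits.
RT = 250 + 110 × 2.000 = 470.00 ms.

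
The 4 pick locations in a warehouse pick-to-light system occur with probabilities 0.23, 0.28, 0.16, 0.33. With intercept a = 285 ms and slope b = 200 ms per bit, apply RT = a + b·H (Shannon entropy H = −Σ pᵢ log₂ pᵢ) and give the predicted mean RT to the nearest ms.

Entropy contributions −pᵢ log₂ pᵢ: 0.4877, 0.5142, 0.4230, 0.5278; sum H = 1.9527 bits.
RT = a + bH = 285 + 200·1.9527 = 675.55 ms.

676 ms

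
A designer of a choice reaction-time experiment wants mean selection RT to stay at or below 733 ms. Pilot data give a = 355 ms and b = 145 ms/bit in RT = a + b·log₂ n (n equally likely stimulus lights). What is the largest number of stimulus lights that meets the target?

145·log₂ n ≤ 733 − 355 = 378, giving log₂ n ≤ 2.6069 and n ≤ 6.092. The largest whole number is 6.

6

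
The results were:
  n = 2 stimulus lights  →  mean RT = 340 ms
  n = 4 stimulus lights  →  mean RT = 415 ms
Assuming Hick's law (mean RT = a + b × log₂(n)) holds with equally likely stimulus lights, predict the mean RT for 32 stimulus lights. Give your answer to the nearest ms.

Solve the two-equation system in a and b:
  b = (415 − 340) / (log₂ 4 − log₂ 2) = 75 / (2 − 1) = 75 ms/bit
  a = 340 − 75 × 1 = 265 ms
Then RT(32) = 265 + 75 × log₂ 32 = 265 + 75 × 5 ≈ 640.000 ms.

640 ms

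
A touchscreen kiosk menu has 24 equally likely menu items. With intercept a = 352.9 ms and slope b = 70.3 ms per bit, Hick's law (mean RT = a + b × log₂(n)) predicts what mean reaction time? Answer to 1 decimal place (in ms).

675.2 ms

log₂(24) = 4.5850 bits, so RT = 352.9 + 70.3 × 4.5850 ≈ 675.223 ms.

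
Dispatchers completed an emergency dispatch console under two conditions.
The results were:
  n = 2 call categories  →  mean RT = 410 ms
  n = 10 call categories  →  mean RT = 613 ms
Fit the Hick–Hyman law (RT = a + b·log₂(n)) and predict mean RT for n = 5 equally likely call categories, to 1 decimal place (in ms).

525.6 ms

Solve the two-equation system in a and b:
  b = (613 − 410) / (log₂ 10 − log₂ 2) = 203 / (3.3219 − 1) = 87.427 ms/bit
  a = 410 − 87.427 × 1 = 322.573 ms
Then RT(5) = 322.573 + 87.427 × log₂ 5 = 322.573 + 87.427 × 2.3219 ≈ 525.573 ms.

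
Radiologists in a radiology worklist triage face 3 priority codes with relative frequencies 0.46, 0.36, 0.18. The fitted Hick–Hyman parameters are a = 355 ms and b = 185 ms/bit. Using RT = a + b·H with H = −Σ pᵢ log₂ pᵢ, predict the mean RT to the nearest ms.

631 ms

Entropy contributions −pᵢ log₂ pᵢ: 0.5153, 0.5306, 0.4453; sum H = 1.4913 bits.
RT = a + bH = 355 + 185·1.4913 = 630.88 ms.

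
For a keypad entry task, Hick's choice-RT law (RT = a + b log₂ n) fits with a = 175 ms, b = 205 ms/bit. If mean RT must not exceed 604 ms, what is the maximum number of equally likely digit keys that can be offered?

4

205·log₂ n ≤ 604 − 175 = 429, giving log₂ n ≤ 2.0927 and n ≤ 4.265. The largest whole number is 4.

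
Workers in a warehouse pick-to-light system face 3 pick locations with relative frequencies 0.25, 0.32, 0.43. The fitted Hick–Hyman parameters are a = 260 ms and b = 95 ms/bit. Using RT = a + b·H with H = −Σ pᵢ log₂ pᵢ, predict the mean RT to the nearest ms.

407 ms

Entropy contributions −pᵢ log₂ pᵢ: 0.5000, 0.5260, 0.5236; sum H = 1.5496 bits.
RT = a + bH = 260 + 95·1.5496 = 407.21 ms.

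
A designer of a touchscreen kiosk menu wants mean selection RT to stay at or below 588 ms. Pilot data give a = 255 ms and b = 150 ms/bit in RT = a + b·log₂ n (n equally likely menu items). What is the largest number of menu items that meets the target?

4

Set 255 + 150·log₂ n ≤ 588 → log₂ n ≤ (588 − 255)/150 = 2.2200.
So n ≤ 2^2.2200 = 4.659; the largest integer n is 4.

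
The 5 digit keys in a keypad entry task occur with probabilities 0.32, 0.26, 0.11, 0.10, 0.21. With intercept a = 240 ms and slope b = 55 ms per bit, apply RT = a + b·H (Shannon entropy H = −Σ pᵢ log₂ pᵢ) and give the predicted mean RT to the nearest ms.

360 ms

Entropy contributions −pᵢ log₂ pᵢ: 0.5260, 0.5053, 0.3503, 0.3322, 0.4728; sum H = 2.1866 bits.
RT = a + bH = 240 + 55·2.1866 = 360.26 ms.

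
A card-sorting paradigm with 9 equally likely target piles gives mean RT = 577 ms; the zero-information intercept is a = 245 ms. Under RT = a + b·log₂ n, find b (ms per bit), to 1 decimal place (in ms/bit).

104.7 ms/bit

log₂(9) = 3.1699 bits.
b = (RT − a)/log₂ n = (577 − 245) / 3.1699 = 104.734 ms/bit.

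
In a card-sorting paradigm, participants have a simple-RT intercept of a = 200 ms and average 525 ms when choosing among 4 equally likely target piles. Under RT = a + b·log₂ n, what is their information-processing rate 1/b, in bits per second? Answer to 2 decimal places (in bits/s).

b = (525 − 200)/log₂ 4 = 325/2 = 162.500 ms per bit = 0.16250 s/bit; the reciprocal is 6.154 bits/s.

6.15 bits/s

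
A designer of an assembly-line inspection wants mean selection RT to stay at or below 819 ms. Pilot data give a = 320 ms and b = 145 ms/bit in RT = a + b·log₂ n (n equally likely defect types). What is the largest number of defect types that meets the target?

Information budget: (819 − 320)/145 = 3.4414 bits, so n ≤ 2^3.4414 = 10.863 → at most 10.

10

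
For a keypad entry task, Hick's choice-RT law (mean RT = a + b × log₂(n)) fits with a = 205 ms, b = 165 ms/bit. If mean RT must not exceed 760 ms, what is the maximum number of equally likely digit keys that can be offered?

10

Information budget: (760 − 205)/165 = 3.3636 bits, so n ≤ 2^3.3636 = 10.293 → at most 10.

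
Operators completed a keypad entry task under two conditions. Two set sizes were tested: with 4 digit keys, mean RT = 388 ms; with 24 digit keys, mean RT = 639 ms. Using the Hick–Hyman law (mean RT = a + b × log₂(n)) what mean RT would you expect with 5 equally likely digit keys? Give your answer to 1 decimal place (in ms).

419.3 ms

With log₂ n on the abscissa the relation is linear; from the two conditions:
  b = (639 − 388) / (log₂ 24 − log₂ 4) = 251 / (4.5850 − 2) = 97.100 ms/bit
  a = 388 − 97.100 × 2 = 193.800 ms
Then RT(5) = 193.800 + 97.100 × log₂ 5 = 193.800 + 97.100 × 2.3219 ≈ 419.259 ms.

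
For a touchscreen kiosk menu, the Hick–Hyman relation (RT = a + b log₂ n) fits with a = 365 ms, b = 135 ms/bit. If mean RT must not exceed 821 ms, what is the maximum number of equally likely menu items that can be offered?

Set 365 + 135·log₂ n ≤ 821 → log₂ n ≤ (821 − 365)/135 = 3.3778.
So n ≤ 2^3.3778 = 10.395; the largest integer n is 10.

10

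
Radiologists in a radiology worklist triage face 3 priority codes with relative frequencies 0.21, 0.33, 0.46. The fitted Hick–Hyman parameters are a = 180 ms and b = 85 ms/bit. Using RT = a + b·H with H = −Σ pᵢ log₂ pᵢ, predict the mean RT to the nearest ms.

Entropy contributions −pᵢ log₂ pᵢ: 0.4728, 0.5278, 0.5153; sum H = 1.5160 bits.
RT = a + bH = 180 + 85·1.5160 = 308.86 ms.

309 ms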